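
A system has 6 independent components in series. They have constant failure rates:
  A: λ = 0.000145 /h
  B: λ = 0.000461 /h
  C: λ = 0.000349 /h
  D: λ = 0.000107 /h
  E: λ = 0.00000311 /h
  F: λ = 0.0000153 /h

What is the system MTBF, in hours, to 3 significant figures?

926

Series of exponential components: λ_sys = Σ λ_i
λ_sys = 0.000145 + 0.000461 + 0.000349 + 0.000107 + 0.00000311 + 0.0000153 = 1.0804e-03 /h
MTBF = 1 / λ_sys = 926 h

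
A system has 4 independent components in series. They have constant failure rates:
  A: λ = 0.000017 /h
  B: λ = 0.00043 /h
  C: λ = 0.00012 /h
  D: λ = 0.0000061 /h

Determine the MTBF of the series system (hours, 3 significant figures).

Series of exponential components: λ_sys = Σ λ_i
λ_sys = 0.000017 + 0.00043 + 0.00012 + 0.0000061 = 5.7310e-04 /h
MTBF = 1 / λ_sys = 1740 h

1740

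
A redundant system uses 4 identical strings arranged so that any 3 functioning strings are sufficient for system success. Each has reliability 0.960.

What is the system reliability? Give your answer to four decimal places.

R = Σ_{i=3}^{4} C(4,i) p^i (1−p)^{4−i} with p = 0.960
C(4,3)·0.960^3·0.040^1 = 0.141558
C(4,4)·0.960^4·0.040^0 = 0.849347
Sum = 0.9909

0.9909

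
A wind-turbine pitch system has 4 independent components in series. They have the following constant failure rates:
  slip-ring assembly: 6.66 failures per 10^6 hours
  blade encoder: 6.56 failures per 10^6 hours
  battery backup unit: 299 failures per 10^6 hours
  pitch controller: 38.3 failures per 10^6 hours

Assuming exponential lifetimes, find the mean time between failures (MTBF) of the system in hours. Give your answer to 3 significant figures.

Series of exponential components: λ_sys = Σ λ_i
λ_sys = 0.00000666 + 0.00000656 + 0.000299 + 0.0000383 = 3.5052e-04 /h
MTBF = 1 / λ_sys = 2850 h

2850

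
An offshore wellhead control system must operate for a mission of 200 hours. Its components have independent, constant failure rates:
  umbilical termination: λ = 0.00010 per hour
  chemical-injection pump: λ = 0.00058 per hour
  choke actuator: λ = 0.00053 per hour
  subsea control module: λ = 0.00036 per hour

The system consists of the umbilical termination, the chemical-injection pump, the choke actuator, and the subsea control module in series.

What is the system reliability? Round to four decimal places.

0.7305

R(umbilical termination) = exp(−0.00010 × 200) = 0.980199
R(chemical-injection pump) = exp(−0.00058 × 200) = 0.890475
R(choke actuator) = exp(−0.00053 × 200) = 0.899425
R(subsea control module) = exp(−0.00036 × 200) = 0.930531
Series (umbilical termination, chemical-injection pump, choke actuator, and subsea control module): 0.980199 × 0.890475 × 0.899425 × 0.930531 = 0.7305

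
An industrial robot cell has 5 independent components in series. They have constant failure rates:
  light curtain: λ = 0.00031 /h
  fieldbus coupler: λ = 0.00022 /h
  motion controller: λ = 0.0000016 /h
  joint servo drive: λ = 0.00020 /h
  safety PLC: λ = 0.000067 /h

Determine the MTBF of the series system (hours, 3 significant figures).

1250

Series of exponential components: λ_sys = Σ λ_i
λ_sys = 0.00031 + 0.00022 + 0.0000016 + 0.00020 + 0.000067 = 7.9860e-04 /h
MTBF = 1 / λ_sys = 1250 h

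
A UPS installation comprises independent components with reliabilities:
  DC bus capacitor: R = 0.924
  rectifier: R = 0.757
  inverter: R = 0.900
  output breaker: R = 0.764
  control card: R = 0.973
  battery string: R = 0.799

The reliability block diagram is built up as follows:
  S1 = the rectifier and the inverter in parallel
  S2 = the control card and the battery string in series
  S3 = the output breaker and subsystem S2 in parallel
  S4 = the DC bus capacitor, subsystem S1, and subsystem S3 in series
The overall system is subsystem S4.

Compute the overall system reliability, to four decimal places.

0.8542

Parallel (rectifier and inverter): 1 − (1 − 0.757000)(1 − 0.900000) = 0.975700
Series (control card and battery string): 0.973000 × 0.799000 = 0.777427
Parallel (output breaker and [0.777427]): 1 − (1 − 0.764000)(1 − 0.777427) = 0.947473
Series (DC bus capacitor, [0.975700], and [0.947473]): 0.924000 × 0.975700 × 0.947473 = 0.8542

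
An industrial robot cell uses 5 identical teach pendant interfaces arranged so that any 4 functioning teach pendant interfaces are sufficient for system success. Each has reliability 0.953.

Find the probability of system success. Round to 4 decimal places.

0.9799

R = Σ_{i=4}^{5} C(5,i) p^i (1−p)^{5−i} with p = 0.953
C(5,4)·0.953^4·0.047^1 = 0.193838
C(5,5)·0.953^5·0.047^0 = 0.786076
Sum = 0.9799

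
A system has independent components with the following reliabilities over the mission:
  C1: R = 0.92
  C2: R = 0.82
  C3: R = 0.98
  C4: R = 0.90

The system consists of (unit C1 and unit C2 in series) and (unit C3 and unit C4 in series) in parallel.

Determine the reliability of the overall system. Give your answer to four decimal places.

0.9710

Series (C1 and C2): 0.920000 × 0.820000 = 0.754400
Series (C3 and C4): 0.980000 × 0.900000 = 0.882000
Parallel ([0.754400] and [0.882000]): 1 − (1 − 0.754400)(1 − 0.882000) = 0.9710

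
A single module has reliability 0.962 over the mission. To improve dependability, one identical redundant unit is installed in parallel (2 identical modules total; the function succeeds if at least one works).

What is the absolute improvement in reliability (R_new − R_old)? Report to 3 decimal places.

R_before = 0.962
R_after = 1 − (1 − 0.962)^2 = 0.999
ΔR = 0.999 − 0.962 = 0.037

0.037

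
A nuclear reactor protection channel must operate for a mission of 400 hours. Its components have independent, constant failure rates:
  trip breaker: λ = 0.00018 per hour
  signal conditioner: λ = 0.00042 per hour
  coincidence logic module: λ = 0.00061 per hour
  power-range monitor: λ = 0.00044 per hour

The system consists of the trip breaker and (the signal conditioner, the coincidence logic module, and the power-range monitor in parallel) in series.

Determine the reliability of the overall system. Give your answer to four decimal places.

0.9255

R(trip breaker) = exp(−0.00018 × 400) = 0.930531
R(signal conditioner) = exp(−0.00042 × 400) = 0.845354
R(coincidence logic module) = exp(−0.00061 × 400) = 0.783488
R(power-range monitor) = exp(−0.00044 × 400) = 0.838618
Parallel (signal conditioner, coincidence logic module, and power-range monitor): 1 − (1 − 0.845354)(1 − 0.783488)(1 − 0.838618) = 0.994596
Series (trip breaker and [0.994596]): 0.930531 × 0.994596 = 0.9255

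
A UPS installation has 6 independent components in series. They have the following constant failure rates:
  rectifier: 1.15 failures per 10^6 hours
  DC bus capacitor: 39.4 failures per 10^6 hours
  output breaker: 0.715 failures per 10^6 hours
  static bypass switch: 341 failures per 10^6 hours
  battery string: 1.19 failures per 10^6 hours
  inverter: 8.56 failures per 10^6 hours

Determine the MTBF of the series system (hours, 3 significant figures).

Series of exponential components: λ_sys = Σ λ_i
λ_sys = 0.00000115 + 0.0000394 + 0.000000715 + 0.000341 + 0.00000119 + 0.00000856 = 3.9202e-04 /h
MTBF = 1 / λ_sys = 2550 h

2550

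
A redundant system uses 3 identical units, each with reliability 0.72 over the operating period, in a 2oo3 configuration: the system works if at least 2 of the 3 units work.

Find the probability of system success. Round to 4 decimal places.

0.8087

R = Σ_{i=2}^{3} C(3,i) p^i (1−p)^{3−i} with p = 0.72
C(3,2)·0.72^2·0.28^1 = 0.435456
C(3,3)·0.72^3·0.28^0 = 0.373248
Sum = 0.8087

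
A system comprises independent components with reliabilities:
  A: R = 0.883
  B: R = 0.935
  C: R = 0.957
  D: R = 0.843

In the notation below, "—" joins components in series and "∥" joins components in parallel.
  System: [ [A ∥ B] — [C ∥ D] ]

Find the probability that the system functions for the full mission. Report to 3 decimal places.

Parallel (A and B): 1 − (1 − 0.88300)(1 − 0.93500) = 0.99240
Parallel (C and D): 1 − (1 − 0.95700)(1 − 0.84300) = 0.99325
Series ([0.99240] and [0.99325]): 0.99240 × 0.99325 = 0.986

0.986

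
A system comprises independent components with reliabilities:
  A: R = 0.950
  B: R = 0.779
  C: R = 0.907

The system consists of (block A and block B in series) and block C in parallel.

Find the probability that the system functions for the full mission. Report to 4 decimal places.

Series (A and B): 0.950000 × 0.779000 = 0.740050
Parallel ([0.740050] and C): 1 − (1 − 0.740050)(1 − 0.907000) = 0.9758

0.9758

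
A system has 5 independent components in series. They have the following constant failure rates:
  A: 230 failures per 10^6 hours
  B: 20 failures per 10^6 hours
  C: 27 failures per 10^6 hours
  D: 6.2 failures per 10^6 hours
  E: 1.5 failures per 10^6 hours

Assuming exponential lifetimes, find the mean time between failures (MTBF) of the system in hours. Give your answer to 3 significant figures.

Series of exponential components: λ_sys = Σ λ_i
λ_sys = 0.00023 + 0.000020 + 0.000027 + 0.0000062 + 0.0000015 = 2.8470e-04 /h
MTBF = 1 / λ_sys = 3510 h

3510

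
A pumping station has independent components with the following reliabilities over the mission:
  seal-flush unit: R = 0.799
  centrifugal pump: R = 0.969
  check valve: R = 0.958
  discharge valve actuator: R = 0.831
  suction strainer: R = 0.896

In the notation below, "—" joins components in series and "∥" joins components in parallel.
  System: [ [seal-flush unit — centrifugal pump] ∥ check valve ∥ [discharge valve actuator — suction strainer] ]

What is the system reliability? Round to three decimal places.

0.998

Series (seal-flush unit and centrifugal pump): 0.79900 × 0.96900 = 0.77423
Series (discharge valve actuator and suction strainer): 0.83100 × 0.89600 = 0.74458
Parallel ([0.77423], check valve, and [0.74458]): 1 − (1 − 0.77423)(1 − 0.95800)(1 − 0.74458) = 0.998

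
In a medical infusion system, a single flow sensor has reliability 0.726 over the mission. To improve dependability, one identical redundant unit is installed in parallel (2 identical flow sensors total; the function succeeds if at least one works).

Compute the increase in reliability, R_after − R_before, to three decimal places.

R_before = 0.726
R_after = 1 − (1 − 0.726)^2 = 0.925
ΔR = 0.925 − 0.726 = 0.199

0.199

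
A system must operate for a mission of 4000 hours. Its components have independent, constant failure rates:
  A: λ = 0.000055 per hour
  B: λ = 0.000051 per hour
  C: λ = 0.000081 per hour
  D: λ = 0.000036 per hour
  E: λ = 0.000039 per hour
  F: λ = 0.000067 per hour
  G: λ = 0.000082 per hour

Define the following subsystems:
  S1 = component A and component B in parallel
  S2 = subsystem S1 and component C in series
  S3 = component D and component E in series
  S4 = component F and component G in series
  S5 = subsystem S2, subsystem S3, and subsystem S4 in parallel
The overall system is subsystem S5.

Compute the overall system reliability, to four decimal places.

R(A) = exp(−0.000055 × 4000) = 0.802519
R(B) = exp(−0.000051 × 4000) = 0.815462
R(C) = exp(−0.000081 × 4000) = 0.723250
R(D) = exp(−0.000036 × 4000) = 0.865888
R(E) = exp(−0.000039 × 4000) = 0.855559
R(F) = exp(−0.000067 × 4000) = 0.764908
R(G) = exp(−0.000082 × 4000) = 0.720363
Parallel (A and B): 1 − (1 − 0.802519)(1 − 0.815462) = 0.963557
Series ([0.963557] and C): 0.963557 × 0.723250 = 0.696893
Series (D and E): 0.865888 × 0.855559 = 0.740818
Series (F and G): 0.764908 × 0.720363 = 0.551011
Parallel ([0.696893], [0.740818], and [0.551011]): 1 − (1 − 0.696893)(1 − 0.740818)(1 − 0.551011) = 0.9647

0.9647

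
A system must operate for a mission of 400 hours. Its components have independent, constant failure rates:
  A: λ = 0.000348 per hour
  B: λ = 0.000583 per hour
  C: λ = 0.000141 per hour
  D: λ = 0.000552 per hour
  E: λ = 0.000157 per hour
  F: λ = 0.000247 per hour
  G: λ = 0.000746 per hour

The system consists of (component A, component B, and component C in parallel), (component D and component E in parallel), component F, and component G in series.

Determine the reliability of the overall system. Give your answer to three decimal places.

0.663

R(A) = exp(−0.000348 × 400) = 0.87005
R(B) = exp(−0.000583 × 400) = 0.79200
R(C) = exp(−0.000141 × 400) = 0.94516
R(D) = exp(−0.000552 × 400) = 0.80188
R(E) = exp(−0.000157 × 400) = 0.93913
R(F) = exp(−0.000247 × 400) = 0.90592
R(G) = exp(−0.000746 × 400) = 0.74200
Parallel (A, B, and C): 1 − (1 − 0.87005)(1 − 0.79200)(1 − 0.94516) = 0.99852
Parallel (D and E): 1 − (1 − 0.80188)(1 − 0.93913) = 0.98794
Series ([0.99852], [0.98794], F, and G): 0.99852 × 0.98794 × 0.90592 × 0.74200 = 0.663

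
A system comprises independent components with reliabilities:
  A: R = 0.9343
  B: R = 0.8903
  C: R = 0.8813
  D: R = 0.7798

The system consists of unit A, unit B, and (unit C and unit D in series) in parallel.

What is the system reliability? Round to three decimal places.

Series (C and D): 0.88130 × 0.77980 = 0.68724
Parallel (A, B, and [0.68724]): 1 − (1 − 0.93430)(1 − 0.89030)(1 − 0.68724) = 0.998

0.998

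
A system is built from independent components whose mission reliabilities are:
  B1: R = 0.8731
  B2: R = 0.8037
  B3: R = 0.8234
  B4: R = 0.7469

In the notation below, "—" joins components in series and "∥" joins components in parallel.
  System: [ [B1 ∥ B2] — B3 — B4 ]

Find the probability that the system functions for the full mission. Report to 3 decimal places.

Parallel (B1 and B2): 1 − (1 − 0.87310)(1 − 0.80370) = 0.97509
Series ([0.97509], B3, and B4): 0.97509 × 0.82340 × 0.74690 = 0.600

0.600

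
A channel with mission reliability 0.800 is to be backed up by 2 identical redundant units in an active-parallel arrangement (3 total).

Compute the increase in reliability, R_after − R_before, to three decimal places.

0.192

R_before = 0.800
R_after = 1 − (1 − 0.800)^3 = 0.992
ΔR = 0.992 − 0.800 = 0.192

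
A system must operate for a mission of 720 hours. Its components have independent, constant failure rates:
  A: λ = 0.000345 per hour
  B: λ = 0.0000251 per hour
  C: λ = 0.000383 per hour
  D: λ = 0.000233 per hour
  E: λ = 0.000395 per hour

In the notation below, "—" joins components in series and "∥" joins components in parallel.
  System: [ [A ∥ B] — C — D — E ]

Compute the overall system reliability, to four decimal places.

R(A) = exp(−0.000345 × 720) = 0.780048
R(B) = exp(−0.0000251 × 720) = 0.982090
R(C) = exp(−0.000383 × 720) = 0.758995
R(D) = exp(−0.000233 × 720) = 0.845557
R(E) = exp(−0.000395 × 720) = 0.752466
Parallel (A and B): 1 − (1 − 0.780048)(1 − 0.982090) = 0.996061
Series ([0.996061], C, D, and E): 0.996061 × 0.758995 × 0.845557 × 0.752466 = 0.4810

0.4810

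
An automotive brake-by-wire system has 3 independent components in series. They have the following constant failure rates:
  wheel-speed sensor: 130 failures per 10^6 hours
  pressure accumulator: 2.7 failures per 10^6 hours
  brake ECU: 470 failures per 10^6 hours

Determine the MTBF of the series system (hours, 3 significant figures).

Series of exponential components: λ_sys = Σ λ_i
λ_sys = 0.00013 + 0.0000027 + 0.00047 = 6.0270e-04 /h
MTBF = 1 / λ_sys = 1660 h

1660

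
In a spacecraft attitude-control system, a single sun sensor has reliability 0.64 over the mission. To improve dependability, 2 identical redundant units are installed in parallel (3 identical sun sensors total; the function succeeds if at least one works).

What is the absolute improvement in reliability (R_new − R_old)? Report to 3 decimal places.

R_before = 0.64
R_after = 1 − (1 − 0.64)^3 = 0.953
ΔR = 0.953 − 0.64 = 0.313

0.313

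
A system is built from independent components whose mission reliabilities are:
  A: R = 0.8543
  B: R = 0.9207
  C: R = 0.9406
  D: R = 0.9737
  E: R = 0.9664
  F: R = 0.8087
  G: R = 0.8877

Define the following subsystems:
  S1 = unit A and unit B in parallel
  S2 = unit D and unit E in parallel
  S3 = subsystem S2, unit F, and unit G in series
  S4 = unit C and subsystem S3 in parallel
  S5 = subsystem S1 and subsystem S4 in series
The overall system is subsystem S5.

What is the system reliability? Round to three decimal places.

Parallel (A and B): 1 − (1 − 0.85430)(1 − 0.92070) = 0.98845
Parallel (D and E): 1 − (1 − 0.97370)(1 − 0.96640) = 0.99912
Series ([0.99912], F, and G): 0.99912 × 0.80870 × 0.88770 = 0.71725
Parallel (C and [0.71725]): 1 − (1 − 0.94060)(1 − 0.71725) = 0.98320
Series ([0.98845] and [0.98320]): 0.98845 × 0.98320 = 0.972

0.972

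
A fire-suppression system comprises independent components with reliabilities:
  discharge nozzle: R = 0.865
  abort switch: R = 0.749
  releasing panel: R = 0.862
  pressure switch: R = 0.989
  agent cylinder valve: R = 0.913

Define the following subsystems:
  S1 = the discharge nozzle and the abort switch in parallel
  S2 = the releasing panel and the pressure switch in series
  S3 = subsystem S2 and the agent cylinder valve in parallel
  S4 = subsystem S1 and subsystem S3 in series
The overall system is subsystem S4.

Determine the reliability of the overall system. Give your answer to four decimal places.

0.9537

Parallel (discharge nozzle and abort switch): 1 − (1 − 0.865000)(1 − 0.749000) = 0.966115
Series (releasing panel and pressure switch): 0.862000 × 0.989000 = 0.852518
Parallel ([0.852518] and agent cylinder valve): 1 − (1 − 0.852518)(1 − 0.913000) = 0.987169
Series ([0.966115] and [0.987169]): 0.966115 × 0.987169 = 0.9537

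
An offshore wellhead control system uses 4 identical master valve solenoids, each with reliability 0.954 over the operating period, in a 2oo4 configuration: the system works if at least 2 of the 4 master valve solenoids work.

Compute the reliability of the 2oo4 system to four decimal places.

R = Σ_{i=2}^{4} C(4,i) p^i (1−p)^{4−i} with p = 0.954
C(4,2)·0.954^2·0.046^2 = 0.011555
C(4,3)·0.954^3·0.046^1 = 0.159758
C(4,4)·0.954^4·0.046^0 = 0.828311
Sum = 0.9996

0.9996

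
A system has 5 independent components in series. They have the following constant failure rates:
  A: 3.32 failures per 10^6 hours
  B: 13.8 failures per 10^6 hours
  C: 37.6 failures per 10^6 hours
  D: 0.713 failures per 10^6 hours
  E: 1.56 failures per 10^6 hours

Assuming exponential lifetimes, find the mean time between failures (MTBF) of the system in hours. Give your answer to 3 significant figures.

Series of exponential components: λ_sys = Σ λ_i
λ_sys = 0.00000332 + 0.0000138 + 0.0000376 + 0.000000713 + 0.00000156 = 5.6993e-05 /h
MTBF = 1 / λ_sys = 17500 h

17500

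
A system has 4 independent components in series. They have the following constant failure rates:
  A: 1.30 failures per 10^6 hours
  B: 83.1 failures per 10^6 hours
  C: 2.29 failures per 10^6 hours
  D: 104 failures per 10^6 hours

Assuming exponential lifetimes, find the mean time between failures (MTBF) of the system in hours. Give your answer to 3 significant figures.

Series of exponential components: λ_sys = Σ λ_i
λ_sys = 0.00000130 + 0.0000831 + 0.00000229 + 0.000104 = 1.9069e-04 /h
MTBF = 1 / λ_sys = 5240 h

5240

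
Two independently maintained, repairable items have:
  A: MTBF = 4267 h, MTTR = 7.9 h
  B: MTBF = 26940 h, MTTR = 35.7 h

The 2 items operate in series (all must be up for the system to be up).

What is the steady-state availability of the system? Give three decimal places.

0.997

A(A) = MTBF/(MTBF+MTTR) = 4267/(4267+7.9) = 0.998152
A(B) = MTBF/(MTBF+MTTR) = 26940/(26940+35.7) = 0.998677
Series availability: 0.998152 × 0.998677 = 0.997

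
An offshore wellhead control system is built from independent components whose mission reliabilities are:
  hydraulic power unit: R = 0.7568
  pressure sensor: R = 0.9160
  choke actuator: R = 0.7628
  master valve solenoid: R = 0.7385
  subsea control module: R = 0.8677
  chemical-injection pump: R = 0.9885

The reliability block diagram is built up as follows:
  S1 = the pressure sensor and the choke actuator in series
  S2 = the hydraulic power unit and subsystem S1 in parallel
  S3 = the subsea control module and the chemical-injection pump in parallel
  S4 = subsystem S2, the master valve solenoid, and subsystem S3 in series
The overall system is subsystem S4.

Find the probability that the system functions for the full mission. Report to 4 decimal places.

Series (pressure sensor and choke actuator): 0.916000 × 0.762800 = 0.698725
Parallel (hydraulic power unit and [0.698725]): 1 − (1 − 0.756800)(1 − 0.698725) = 0.926730
Parallel (subsea control module and chemical-injection pump): 1 − (1 − 0.867700)(1 − 0.988500) = 0.998479
Series ([0.926730], master valve solenoid, and [0.998479]): 0.926730 × 0.738500 × 0.998479 = 0.6833

0.6833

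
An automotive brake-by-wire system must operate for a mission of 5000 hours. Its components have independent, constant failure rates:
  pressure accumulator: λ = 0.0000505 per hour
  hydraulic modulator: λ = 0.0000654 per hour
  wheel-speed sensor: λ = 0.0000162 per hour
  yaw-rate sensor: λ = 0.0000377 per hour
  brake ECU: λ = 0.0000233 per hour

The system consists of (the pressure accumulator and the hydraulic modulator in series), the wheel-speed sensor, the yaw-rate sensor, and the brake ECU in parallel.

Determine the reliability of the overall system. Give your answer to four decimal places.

0.9994

R(pressure accumulator) = exp(−0.0000505 × 5000) = 0.776856
R(hydraulic modulator) = exp(−0.0000654 × 5000) = 0.721084
R(wheel-speed sensor) = exp(−0.0000162 × 5000) = 0.922194
R(yaw-rate sensor) = exp(−0.0000377 × 5000) = 0.828201
R(brake ECU) = exp(−0.0000233 × 5000) = 0.890030
Series (pressure accumulator and hydraulic modulator): 0.776856 × 0.721084 = 0.560178
Parallel ([0.560178], wheel-speed sensor, yaw-rate sensor, and brake ECU): 1 − (1 − 0.560178)(1 − 0.922194)(1 − 0.828201)(1 − 0.890030) = 0.9994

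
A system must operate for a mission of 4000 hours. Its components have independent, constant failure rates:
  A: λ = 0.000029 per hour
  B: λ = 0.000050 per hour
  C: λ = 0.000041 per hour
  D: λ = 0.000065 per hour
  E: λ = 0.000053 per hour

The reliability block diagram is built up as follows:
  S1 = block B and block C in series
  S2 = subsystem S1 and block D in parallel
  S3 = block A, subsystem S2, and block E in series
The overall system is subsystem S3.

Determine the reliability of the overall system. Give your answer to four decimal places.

0.6700

R(A) = exp(−0.000029 × 4000) = 0.890475
R(B) = exp(−0.000050 × 4000) = 0.818731
R(C) = exp(−0.000041 × 4000) = 0.848742
R(D) = exp(−0.000065 × 4000) = 0.771052
R(E) = exp(−0.000053 × 4000) = 0.808965
Series (B and C): 0.818731 × 0.848742 = 0.694891
Parallel ([0.694891] and D): 1 − (1 − 0.694891)(1 − 0.771052) = 0.930146
Series (A, [0.930146], and E): 0.890475 × 0.930146 × 0.808965 = 0.6700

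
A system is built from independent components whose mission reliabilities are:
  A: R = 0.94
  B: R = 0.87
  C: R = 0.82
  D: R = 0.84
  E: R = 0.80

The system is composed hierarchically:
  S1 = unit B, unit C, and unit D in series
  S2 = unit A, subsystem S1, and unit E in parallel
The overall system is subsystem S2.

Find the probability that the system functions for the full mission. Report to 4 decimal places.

0.9952

Series (B, C, and D): 0.870000 × 0.820000 × 0.840000 = 0.599256
Parallel (A, [0.599256], and E): 1 − (1 − 0.940000)(1 − 0.599256)(1 − 0.800000) = 0.9952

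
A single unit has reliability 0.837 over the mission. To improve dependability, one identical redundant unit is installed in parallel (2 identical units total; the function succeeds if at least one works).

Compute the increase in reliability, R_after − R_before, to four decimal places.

0.1364

R_before = 0.837
R_after = 1 − (1 − 0.837)^2 = 0.9734
ΔR = 0.9734 − 0.837 = 0.1364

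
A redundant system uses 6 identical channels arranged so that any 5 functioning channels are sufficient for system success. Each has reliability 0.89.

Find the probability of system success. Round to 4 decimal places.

0.8655

R = Σ_{i=5}^{6} C(6,i) p^i (1−p)^{6−i} with p = 0.89
C(6,5)·0.89^5·0.11^1 = 0.368548
C(6,6)·0.89^6·0.11^0 = 0.496981
Sum = 0.8655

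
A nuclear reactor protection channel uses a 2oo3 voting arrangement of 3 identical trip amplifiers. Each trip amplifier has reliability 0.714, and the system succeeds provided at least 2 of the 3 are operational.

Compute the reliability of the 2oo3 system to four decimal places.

R = Σ_{i=2}^{3} C(3,i) p^i (1−p)^{3−i} with p = 0.714
C(3,2)·0.714^2·0.286^1 = 0.437405
C(3,3)·0.714^3·0.286^0 = 0.363994
Sum = 0.8014

0.8014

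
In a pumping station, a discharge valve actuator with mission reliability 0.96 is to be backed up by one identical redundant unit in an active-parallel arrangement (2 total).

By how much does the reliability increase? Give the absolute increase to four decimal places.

0.0384

R_before = 0.96
R_after = 1 − (1 − 0.96)^2 = 0.9984
ΔR = 0.9984 − 0.96 = 0.0384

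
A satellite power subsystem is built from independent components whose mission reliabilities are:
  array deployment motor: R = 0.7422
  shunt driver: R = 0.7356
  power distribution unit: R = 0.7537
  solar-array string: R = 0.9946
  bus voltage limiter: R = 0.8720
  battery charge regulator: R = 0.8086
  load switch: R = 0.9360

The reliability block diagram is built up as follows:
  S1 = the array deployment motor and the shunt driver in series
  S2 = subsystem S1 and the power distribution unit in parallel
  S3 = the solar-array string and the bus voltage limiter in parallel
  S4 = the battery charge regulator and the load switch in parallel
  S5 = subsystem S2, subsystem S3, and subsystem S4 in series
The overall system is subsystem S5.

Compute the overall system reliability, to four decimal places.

0.8767

Series (array deployment motor and shunt driver): 0.742200 × 0.735600 = 0.545962
Parallel ([0.545962] and power distribution unit): 1 − (1 − 0.545962)(1 − 0.753700) = 0.888170
Parallel (solar-array string and bus voltage limiter): 1 − (1 − 0.994600)(1 − 0.872000) = 0.999309
Parallel (battery charge regulator and load switch): 1 − (1 − 0.808600)(1 − 0.936000) = 0.987750
Series ([0.888170], [0.999309], and [0.987750]): 0.888170 × 0.999309 × 0.987750 = 0.8767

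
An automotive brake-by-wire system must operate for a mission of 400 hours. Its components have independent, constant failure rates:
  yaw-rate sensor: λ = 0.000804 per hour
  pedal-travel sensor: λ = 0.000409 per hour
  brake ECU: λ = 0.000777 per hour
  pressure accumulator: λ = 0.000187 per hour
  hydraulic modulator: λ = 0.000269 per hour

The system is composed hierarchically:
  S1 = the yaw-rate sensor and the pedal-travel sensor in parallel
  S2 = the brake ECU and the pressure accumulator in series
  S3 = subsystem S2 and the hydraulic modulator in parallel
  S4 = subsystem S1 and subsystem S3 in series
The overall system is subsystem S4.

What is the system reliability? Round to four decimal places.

0.9272

R(yaw-rate sensor) = exp(−0.000804 × 400) = 0.724988
R(pedal-travel sensor) = exp(−0.000409 × 400) = 0.849082
R(brake ECU) = exp(−0.000777 × 400) = 0.732860
R(pressure accumulator) = exp(−0.000187 × 400) = 0.927929
R(hydraulic modulator) = exp(−0.000269 × 400) = 0.897987
Parallel (yaw-rate sensor and pedal-travel sensor): 1 − (1 − 0.724988)(1 − 0.849082) = 0.958496
Series (brake ECU and pressure accumulator): 0.732860 × 0.927929 = 0.680042
Parallel ([0.680042] and hydraulic modulator): 1 − (1 − 0.680042)(1 − 0.897987) = 0.967360
Series ([0.958496] and [0.967360]): 0.958496 × 0.967360 = 0.9272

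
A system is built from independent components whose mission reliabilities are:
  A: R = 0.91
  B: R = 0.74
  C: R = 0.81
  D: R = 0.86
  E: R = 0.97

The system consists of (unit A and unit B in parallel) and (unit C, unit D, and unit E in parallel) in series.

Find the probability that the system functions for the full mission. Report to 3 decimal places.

Parallel (A and B): 1 − (1 − 0.91000)(1 − 0.74000) = 0.97660
Parallel (C, D, and E): 1 − (1 − 0.81000)(1 − 0.86000)(1 − 0.97000) = 0.99920
Series ([0.97660] and [0.99920]): 0.97660 × 0.99920 = 0.976

0.976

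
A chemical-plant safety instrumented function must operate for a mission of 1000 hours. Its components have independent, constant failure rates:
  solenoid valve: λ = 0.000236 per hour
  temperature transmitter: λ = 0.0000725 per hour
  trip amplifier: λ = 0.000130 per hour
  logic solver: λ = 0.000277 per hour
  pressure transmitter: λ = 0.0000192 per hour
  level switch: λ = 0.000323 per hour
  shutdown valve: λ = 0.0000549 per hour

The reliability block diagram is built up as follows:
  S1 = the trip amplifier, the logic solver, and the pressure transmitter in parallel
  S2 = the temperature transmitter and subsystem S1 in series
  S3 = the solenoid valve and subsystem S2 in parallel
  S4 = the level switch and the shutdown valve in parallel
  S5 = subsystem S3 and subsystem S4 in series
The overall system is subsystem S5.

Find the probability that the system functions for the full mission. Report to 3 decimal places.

R(solenoid valve) = exp(−0.000236 × 1000) = 0.78978
R(temperature transmitter) = exp(−0.0000725 × 1000) = 0.93007
R(trip amplifier) = exp(−0.000130 × 1000) = 0.87810
R(logic solver) = exp(−0.000277 × 1000) = 0.75805
R(pressure transmitter) = exp(−0.0000192 × 1000) = 0.98098
R(level switch) = exp(−0.000323 × 1000) = 0.72397
R(shutdown valve) = exp(−0.0000549 × 1000) = 0.94658
Parallel (trip amplifier, logic solver, and pressure transmitter): 1 − (1 − 0.87810)(1 − 0.75805)(1 − 0.98098) = 0.99944
Series (temperature transmitter and [0.99944]): 0.93007 × 0.99944 = 0.92955
Parallel (solenoid valve and [0.92955]): 1 − (1 − 0.78978)(1 − 0.92955) = 0.98519
Parallel (level switch and shutdown valve): 1 − (1 − 0.72397)(1 − 0.94658) = 0.98525
Series ([0.98519] and [0.98525]): 0.98519 × 0.98525 = 0.971

0.971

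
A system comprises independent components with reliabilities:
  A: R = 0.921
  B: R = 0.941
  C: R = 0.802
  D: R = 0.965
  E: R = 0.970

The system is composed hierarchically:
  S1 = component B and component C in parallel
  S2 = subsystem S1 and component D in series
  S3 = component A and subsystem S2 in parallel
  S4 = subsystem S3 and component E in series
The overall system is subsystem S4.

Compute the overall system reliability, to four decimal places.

Parallel (B and C): 1 − (1 − 0.941000)(1 − 0.802000) = 0.988318
Series ([0.988318] and D): 0.988318 × 0.965000 = 0.953727
Parallel (A and [0.953727]): 1 − (1 − 0.921000)(1 − 0.953727) = 0.996344
Series ([0.996344] and E): 0.996344 × 0.970000 = 0.9665

0.9665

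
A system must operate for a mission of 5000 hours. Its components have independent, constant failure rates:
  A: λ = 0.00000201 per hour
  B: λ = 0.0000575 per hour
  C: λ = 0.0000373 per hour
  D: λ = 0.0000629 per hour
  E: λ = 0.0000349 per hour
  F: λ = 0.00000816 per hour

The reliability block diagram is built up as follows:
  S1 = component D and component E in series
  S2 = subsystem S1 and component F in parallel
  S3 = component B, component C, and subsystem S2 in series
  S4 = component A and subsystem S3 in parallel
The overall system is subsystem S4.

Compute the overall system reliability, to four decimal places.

0.9961

R(A) = exp(−0.00000201 × 5000) = 0.990000
R(B) = exp(−0.0000575 × 5000) = 0.750137
R(C) = exp(−0.0000373 × 5000) = 0.829859
R(D) = exp(−0.0000629 × 5000) = 0.730154
R(E) = exp(−0.0000349 × 5000) = 0.839877
R(F) = exp(−0.00000816 × 5000) = 0.960021
Series (D and E): 0.730154 × 0.839877 = 0.613240
Parallel ([0.613240] and F): 1 − (1 − 0.613240)(1 − 0.960021) = 0.984538
Series (B, C, and [0.984538]): 0.750137 × 0.829859 × 0.984538 = 0.612883
Parallel (A and [0.612883]): 1 − (1 − 0.990000)(1 − 0.612883) = 0.9961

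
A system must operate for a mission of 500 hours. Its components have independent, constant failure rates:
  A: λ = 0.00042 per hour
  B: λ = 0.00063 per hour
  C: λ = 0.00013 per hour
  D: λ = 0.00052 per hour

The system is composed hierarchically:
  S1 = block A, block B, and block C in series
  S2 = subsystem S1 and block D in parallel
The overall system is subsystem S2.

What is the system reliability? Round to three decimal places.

0.898

R(A) = exp(−0.00042 × 500) = 0.81058
R(B) = exp(−0.00063 × 500) = 0.72979
R(C) = exp(−0.00013 × 500) = 0.93707
R(D) = exp(−0.00052 × 500) = 0.77105
Series (A, B, and C): 0.81058 × 0.72979 × 0.93707 = 0.55433
Parallel ([0.55433] and D): 1 − (1 − 0.55433)(1 − 0.77105) = 0.898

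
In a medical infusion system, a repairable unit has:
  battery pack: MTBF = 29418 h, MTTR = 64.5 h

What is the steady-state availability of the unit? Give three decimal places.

A(battery pack) = MTBF/(MTBF+MTTR) = 29418/(29418+64.5) = 0.998

0.998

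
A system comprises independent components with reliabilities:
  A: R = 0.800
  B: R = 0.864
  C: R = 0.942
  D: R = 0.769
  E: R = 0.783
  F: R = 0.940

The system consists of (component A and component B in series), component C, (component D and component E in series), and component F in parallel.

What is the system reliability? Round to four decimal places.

0.9996

Series (A and B): 0.800000 × 0.864000 = 0.691200
Series (D and E): 0.769000 × 0.783000 = 0.602127
Parallel ([0.691200], C, [0.602127], and F): 1 − (1 − 0.691200)(1 − 0.942000)(1 − 0.602127)(1 − 0.940000) = 0.9996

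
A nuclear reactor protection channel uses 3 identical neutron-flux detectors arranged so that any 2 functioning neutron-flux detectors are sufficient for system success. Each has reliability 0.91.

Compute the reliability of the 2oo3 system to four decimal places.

R = Σ_{i=2}^{3} C(3,i) p^i (1−p)^{3−i} with p = 0.91
C(3,2)·0.91^2·0.09^1 = 0.223587
C(3,3)·0.91^3·0.09^0 = 0.753571
Sum = 0.9772

0.9772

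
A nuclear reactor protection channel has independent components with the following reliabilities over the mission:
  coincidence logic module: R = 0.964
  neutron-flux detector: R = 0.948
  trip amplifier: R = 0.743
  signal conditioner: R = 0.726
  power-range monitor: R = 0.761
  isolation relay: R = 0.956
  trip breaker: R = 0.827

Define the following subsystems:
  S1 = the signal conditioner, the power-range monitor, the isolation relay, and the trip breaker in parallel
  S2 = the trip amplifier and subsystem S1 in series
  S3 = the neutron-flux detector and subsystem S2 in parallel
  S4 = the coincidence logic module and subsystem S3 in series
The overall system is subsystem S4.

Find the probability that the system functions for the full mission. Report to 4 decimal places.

Parallel (signal conditioner, power-range monitor, isolation relay, and trip breaker): 1 − (1 − 0.726000)(1 − 0.761000)(1 − 0.956000)(1 − 0.827000) = 0.999502
Series (trip amplifier and [0.999502]): 0.743000 × 0.999502 = 0.742630
Parallel (neutron-flux detector and [0.742630]): 1 − (1 − 0.948000)(1 − 0.742630) = 0.986617
Series (coincidence logic module and [0.986617]): 0.964000 × 0.986617 = 0.9511

0.9511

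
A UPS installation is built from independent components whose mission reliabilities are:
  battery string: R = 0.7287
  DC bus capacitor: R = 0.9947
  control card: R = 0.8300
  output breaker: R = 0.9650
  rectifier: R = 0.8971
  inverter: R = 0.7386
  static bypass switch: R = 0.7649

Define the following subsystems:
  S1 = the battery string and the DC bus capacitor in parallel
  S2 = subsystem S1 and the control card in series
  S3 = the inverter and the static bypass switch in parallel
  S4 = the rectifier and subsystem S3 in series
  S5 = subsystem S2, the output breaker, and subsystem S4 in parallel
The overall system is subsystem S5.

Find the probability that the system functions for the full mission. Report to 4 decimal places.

0.9991

Parallel (battery string and DC bus capacitor): 1 − (1 − 0.728700)(1 − 0.994700) = 0.998562
Series ([0.998562] and control card): 0.998562 × 0.830000 = 0.828806
Parallel (inverter and static bypass switch): 1 − (1 − 0.738600)(1 − 0.764900) = 0.938545
Series (rectifier and [0.938545]): 0.897100 × 0.938545 = 0.841969
Parallel ([0.828806], output breaker, and [0.841969]): 1 − (1 − 0.828806)(1 − 0.965000)(1 − 0.841969) = 0.9991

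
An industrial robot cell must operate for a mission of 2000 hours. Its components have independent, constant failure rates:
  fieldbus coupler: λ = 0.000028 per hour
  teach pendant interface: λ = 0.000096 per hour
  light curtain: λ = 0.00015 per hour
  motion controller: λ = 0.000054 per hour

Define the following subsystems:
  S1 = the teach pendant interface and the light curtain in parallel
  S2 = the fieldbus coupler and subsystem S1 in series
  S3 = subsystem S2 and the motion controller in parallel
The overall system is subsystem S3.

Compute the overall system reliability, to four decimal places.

R(fieldbus coupler) = exp(−0.000028 × 2000) = 0.945539
R(teach pendant interface) = exp(−0.000096 × 2000) = 0.825307
R(light curtain) = exp(−0.00015 × 2000) = 0.740818
R(motion controller) = exp(−0.000054 × 2000) = 0.897628
Parallel (teach pendant interface and light curtain): 1 − (1 − 0.825307)(1 − 0.740818) = 0.954723
Series (fieldbus coupler and [0.954723]): 0.945539 × 0.954723 = 0.902728
Parallel ([0.902728] and motion controller): 1 − (1 − 0.902728)(1 − 0.897628) = 0.9900

0.9900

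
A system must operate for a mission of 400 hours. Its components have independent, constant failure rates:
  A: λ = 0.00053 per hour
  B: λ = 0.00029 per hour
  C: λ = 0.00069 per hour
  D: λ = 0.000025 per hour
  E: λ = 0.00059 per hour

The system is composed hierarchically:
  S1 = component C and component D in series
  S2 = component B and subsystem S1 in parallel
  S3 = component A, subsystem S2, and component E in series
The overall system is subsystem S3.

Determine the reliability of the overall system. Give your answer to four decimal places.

R(A) = exp(−0.00053 × 400) = 0.808965
R(B) = exp(−0.00029 × 400) = 0.890475
R(C) = exp(−0.00069 × 400) = 0.758813
R(D) = exp(−0.000025 × 400) = 0.990050
R(E) = exp(−0.00059 × 400) = 0.789781
Series (C and D): 0.758813 × 0.990050 = 0.751263
Parallel (B and [0.751263]): 1 − (1 − 0.890475)(1 − 0.751263) = 0.972757
Series (A, [0.972757], and E): 0.808965 × 0.972757 × 0.789781 = 0.6215

0.6215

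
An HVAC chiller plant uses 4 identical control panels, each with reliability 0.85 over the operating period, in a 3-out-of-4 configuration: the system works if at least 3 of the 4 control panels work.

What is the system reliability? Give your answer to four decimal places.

0.8905

R = Σ_{i=3}^{4} C(4,i) p^i (1−p)^{4−i} with p = 0.85
C(4,3)·0.85^3·0.15^1 = 0.368475
C(4,4)·0.85^4·0.15^0 = 0.522006
Sum = 0.8905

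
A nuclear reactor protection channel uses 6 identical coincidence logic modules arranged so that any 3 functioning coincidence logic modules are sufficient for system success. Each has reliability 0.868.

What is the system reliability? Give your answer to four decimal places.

0.9964

R = Σ_{i=3}^{6} C(6,i) p^i (1−p)^{6−i} with p = 0.868
C(6,3)·0.868^3·0.132^3 = 0.030082
C(6,4)·0.868^4·0.132^2 = 0.148360
C(6,5)·0.868^5·0.132^1 = 0.390233
C(6,6)·0.868^6·0.132^0 = 0.427679
Sum = 0.9964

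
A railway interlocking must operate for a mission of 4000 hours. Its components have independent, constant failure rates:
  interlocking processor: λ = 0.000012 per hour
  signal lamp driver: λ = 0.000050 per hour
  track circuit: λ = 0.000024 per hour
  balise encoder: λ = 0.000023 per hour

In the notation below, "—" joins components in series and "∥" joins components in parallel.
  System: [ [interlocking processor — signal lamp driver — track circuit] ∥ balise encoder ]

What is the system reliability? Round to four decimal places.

0.9744

R(interlocking processor) = exp(−0.000012 × 4000) = 0.953134
R(signal lamp driver) = exp(−0.000050 × 4000) = 0.818731
R(track circuit) = exp(−0.000024 × 4000) = 0.908464
R(balise encoder) = exp(−0.000023 × 4000) = 0.912105
Series (interlocking processor, signal lamp driver, and track circuit): 0.953134 × 0.818731 × 0.908464 = 0.708929
Parallel ([0.708929] and balise encoder): 1 − (1 − 0.708929)(1 − 0.912105) = 0.9744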